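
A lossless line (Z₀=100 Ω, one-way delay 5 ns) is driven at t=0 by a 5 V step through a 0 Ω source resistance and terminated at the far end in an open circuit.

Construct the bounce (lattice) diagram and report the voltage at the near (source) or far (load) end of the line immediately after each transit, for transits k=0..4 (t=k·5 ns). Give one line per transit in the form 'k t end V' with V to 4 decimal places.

0 0 source 5.0000
1 5 load 10.0000
2 10 source 5.0000
3 15 load 0.0000
4 20 source 5.0000

Γ_L=1.000000, Γ_S=-1.000000; launch V₁=5·100/100=5.000000
k=0 src: V=5.0000
k=1 load: inc=5.000000, refl=5.000000·1.000000=5.0000; V=0.000000+5.000000+5.000000=10.0000
k=2 src: inc=5.000000, refl=5.000000·-1.000000=-5.0000; V=5.000000+5.000000+-5.000000=5.0000
k=3 load: inc=-5.000000, refl=-5.000000·1.000000=-5.0000; V=10.000000+-5.000000+-5.000000=0.0000
k=4 src: inc=-5.000000, refl=-5.000000·-1.000000=5.0000; V=5.000000+-5.000000+5.000000=5.0000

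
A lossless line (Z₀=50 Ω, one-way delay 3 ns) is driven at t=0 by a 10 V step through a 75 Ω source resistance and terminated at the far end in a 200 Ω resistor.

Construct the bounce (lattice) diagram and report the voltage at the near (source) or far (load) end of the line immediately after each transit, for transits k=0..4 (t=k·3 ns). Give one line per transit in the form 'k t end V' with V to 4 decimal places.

Γ_L=0.600000, Γ_S=0.200000; launch V₁=10·50/125=4.000000
k=0 src: V=4.0000
k=1 load: inc=4.000000, refl=4.000000·0.600000=2.4000; V=0.000000+4.000000+2.400000=6.4000
k=2 src: inc=2.400000, refl=2.400000·0.200000=0.4800; V=4.000000+2.400000+0.480000=6.8800
k=3 load: inc=0.480000, refl=0.480000·0.600000=0.2880; V=6.400000+0.480000+0.288000=7.1680
k=4 src: inc=0.288000, refl=0.288000·0.200000=0.0576; V=6.880000+0.288000+0.057600=7.2256

0 0 source 4.0000
1 3 load 6.4000
2 6 source 6.8800
3 9 load 7.1680
4 12 source 7.2256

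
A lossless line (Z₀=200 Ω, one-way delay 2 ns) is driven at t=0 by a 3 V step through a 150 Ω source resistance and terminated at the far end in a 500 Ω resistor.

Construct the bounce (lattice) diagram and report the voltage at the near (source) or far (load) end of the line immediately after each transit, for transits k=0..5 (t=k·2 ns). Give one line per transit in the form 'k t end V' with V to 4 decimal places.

Γ_L=0.428571, Γ_S=-0.142857; launch V₁=3·200/350=1.714286
k=0 src: V=1.7143
k=1 load: inc=1.714286, refl=1.714286·0.428571=0.7347; V=0.000000+1.714286+0.734694=2.4490
k=2 src: inc=0.734694, refl=0.734694·-0.142857=-0.1050; V=1.714286+0.734694+-0.104956=2.3440
k=3 load: inc=-0.104956, refl=-0.104956·0.428571=-0.0450; V=2.448980+-0.104956+-0.044981=2.2990
k=4 src: inc=-0.044981, refl=-0.044981·-0.142857=0.0064; V=2.344023+-0.044981+0.006426=2.3055
k=5 load: inc=0.006426, refl=0.006426·0.428571=0.0028; V=2.299042+0.006426+0.002754=2.3082

0 0 source 1.7143
1 2 load 2.4490
2 4 source 2.3440
3 6 load 2.2990
4 8 source 2.3055
5 10 load 2.3082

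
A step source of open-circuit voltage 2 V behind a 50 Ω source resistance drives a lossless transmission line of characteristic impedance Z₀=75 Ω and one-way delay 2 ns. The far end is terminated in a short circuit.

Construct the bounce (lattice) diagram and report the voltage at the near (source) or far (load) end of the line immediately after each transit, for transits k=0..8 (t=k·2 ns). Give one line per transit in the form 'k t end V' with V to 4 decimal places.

Γ_L=-1.000000, Γ_S=-0.200000; launch V₁=2·75/125=1.200000
k=0 src: V=1.2000
k=1 load: inc=1.200000, refl=1.200000·-1.000000=-1.2000; V=0.000000+1.200000+-1.200000=0.0000
k=2 src: inc=-1.200000, refl=-1.200000·-0.200000=0.2400; V=1.200000+-1.200000+0.240000=0.2400
k=3 load: inc=0.240000, refl=0.240000·-1.000000=-0.2400; V=0.000000+0.240000+-0.240000=0.0000
k=4 src: inc=-0.240000, refl=-0.240000·-0.200000=0.0480; V=0.240000+-0.240000+0.048000=0.0480
k=5 load: inc=0.048000, refl=0.048000·-1.000000=-0.0480; V=0.000000+0.048000+-0.048000=0.0000
k=6 src: inc=-0.048000, refl=-0.048000·-0.200000=0.0096; V=0.048000+-0.048000+0.009600=0.0096
k=7 load: inc=0.009600, refl=0.009600·-1.000000=-0.0096; V=0.000000+0.009600+-0.009600=0.0000
k=8 src: inc=-0.009600, refl=-0.009600·-0.200000=0.0019; V=0.009600+-0.009600+0.001920=0.0019

0 0 source 1.2000
1 2 load 0.0000
2 4 source 0.2400
3 6 load 0.0000
4 8 source 0.0480
5 10 load 0.0000
6 12 source 0.0096
7 14 load 0.0000
8 16 source 0.0019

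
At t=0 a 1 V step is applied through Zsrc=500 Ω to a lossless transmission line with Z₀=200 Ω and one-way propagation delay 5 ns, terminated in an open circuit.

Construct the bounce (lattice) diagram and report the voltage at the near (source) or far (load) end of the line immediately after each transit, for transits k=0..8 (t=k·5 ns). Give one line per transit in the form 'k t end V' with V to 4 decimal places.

0 0 source 0.2857
1 5 load 0.5714
2 10 source 0.6939
3 15 load 0.8163
4 20 source 0.8688
5 25 load 0.9213
6 30 source 0.9438
7 35 load 0.9663
8 40 source 0.9759

Γ_L=1.000000, Γ_S=0.428571; launch V₁=1·200/700=0.285714
k=0 src: V=0.2857
k=1 load: inc=0.285714, refl=0.285714·1.000000=0.2857; V=0.000000+0.285714+0.285714=0.5714
k=2 src: inc=0.285714, refl=0.285714·0.428571=0.1224; V=0.285714+0.285714+0.122449=0.6939
k=3 load: inc=0.122449, refl=0.122449·1.000000=0.1224; V=0.571429+0.122449+0.122449=0.8163
k=4 src: inc=0.122449, refl=0.122449·0.428571=0.0525; V=0.693878+0.122449+0.052478=0.8688
k=5 load: inc=0.052478, refl=0.052478·1.000000=0.0525; V=0.816327+0.052478+0.052478=0.9213
k=6 src: inc=0.052478, refl=0.052478·0.428571=0.0225; V=0.868805+0.052478+0.022491=0.9438
k=7 load: inc=0.022491, refl=0.022491·1.000000=0.0225; V=0.921283+0.022491+0.022491=0.9663
k=8 src: inc=0.022491, refl=0.022491·0.428571=0.0096; V=0.943773+0.022491+0.009639=0.9759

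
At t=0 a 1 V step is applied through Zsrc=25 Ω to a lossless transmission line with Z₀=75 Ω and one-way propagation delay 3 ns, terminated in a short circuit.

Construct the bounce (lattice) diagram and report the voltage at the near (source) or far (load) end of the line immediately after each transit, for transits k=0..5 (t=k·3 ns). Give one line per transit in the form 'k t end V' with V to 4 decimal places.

0 0 source 0.7500
1 3 load 0.0000
2 6 source 0.3750
3 9 load 0.0000
4 12 source 0.1875
5 15 load 0.0000

Γ_L=-1.000000, Γ_S=-0.500000; launch V₁=1·75/100=0.750000
k=0 src: V=0.7500
k=1 load: inc=0.750000, refl=0.750000·-1.000000=-0.7500; V=0.000000+0.750000+-0.750000=0.0000
k=2 src: inc=-0.750000, refl=-0.750000·-0.500000=0.3750; V=0.750000+-0.750000+0.375000=0.3750
k=3 load: inc=0.375000, refl=0.375000·-1.000000=-0.3750; V=0.000000+0.375000+-0.375000=0.0000
k=4 src: inc=-0.375000, refl=-0.375000·-0.500000=0.1875; V=0.375000+-0.375000+0.187500=0.1875
k=5 load: inc=0.187500, refl=0.187500·-1.000000=-0.1875; V=0.000000+0.187500+-0.187500=0.0000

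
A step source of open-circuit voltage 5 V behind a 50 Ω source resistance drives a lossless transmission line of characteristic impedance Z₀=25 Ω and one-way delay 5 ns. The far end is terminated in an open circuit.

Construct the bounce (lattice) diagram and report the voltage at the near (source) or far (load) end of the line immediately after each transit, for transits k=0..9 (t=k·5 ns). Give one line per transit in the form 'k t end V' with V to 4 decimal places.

0 0 source 1.6667
1 5 load 3.3333
2 10 source 3.8889
3 15 load 4.4444
4 20 source 4.6296
5 25 load 4.8148
6 30 source 4.8765
7 35 load 4.9383
8 40 source 4.9588
9 45 load 4.9794

Γ_L=1.000000, Γ_S=0.333333; launch V₁=5·25/75=1.666667
k=0 src: V=1.6667
k=1 load: inc=1.666667, refl=1.666667·1.000000=1.6667; V=0.000000+1.666667+1.666667=3.3333
k=2 src: inc=1.666667, refl=1.666667·0.333333=0.5556; V=1.666667+1.666667+0.555556=3.8889
k=3 load: inc=0.555556, refl=0.555556·1.000000=0.5556; V=3.333333+0.555556+0.555556=4.4444
k=4 src: inc=0.555556, refl=0.555556·0.333333=0.1852; V=3.888889+0.555556+0.185185=4.6296
k=5 load: inc=0.185185, refl=0.185185·1.000000=0.1852; V=4.444444+0.185185+0.185185=4.8148
k=6 src: inc=0.185185, refl=0.185185·0.333333=0.0617; V=4.629630+0.185185+0.061728=4.8765
k=7 load: inc=0.061728, refl=0.061728·1.000000=0.0617; V=4.814815+0.061728+0.061728=4.9383
k=8 src: inc=0.061728, refl=0.061728·0.333333=0.0206; V=4.876543+0.061728+0.020576=4.9588
k=9 load: inc=0.020576, refl=0.020576·1.000000=0.0206; V=4.938272+0.020576+0.020576=4.9794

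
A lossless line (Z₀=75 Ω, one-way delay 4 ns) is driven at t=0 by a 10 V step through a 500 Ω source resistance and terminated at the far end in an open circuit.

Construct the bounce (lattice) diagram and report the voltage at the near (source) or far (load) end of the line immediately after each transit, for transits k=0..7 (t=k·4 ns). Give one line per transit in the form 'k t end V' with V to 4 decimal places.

Γ_L=1.000000, Γ_S=0.739130; launch V₁=10·75/575=1.304348
k=0 src: V=1.3043
k=1 load: inc=1.304348, refl=1.304348·1.000000=1.3043; V=0.000000+1.304348+1.304348=2.6087
k=2 src: inc=1.304348, refl=1.304348·0.739130=0.9641; V=1.304348+1.304348+0.964083=3.5728
k=3 load: inc=0.964083, refl=0.964083·1.000000=0.9641; V=2.608696+0.964083+0.964083=4.5369
k=4 src: inc=0.964083, refl=0.964083·0.739130=0.7126; V=3.572779+0.964083+0.712583=5.2494
k=5 load: inc=0.712583, refl=0.712583·1.000000=0.7126; V=4.536862+0.712583+0.712583=5.9620
k=6 src: inc=0.712583, refl=0.712583·0.739130=0.5267; V=5.249445+0.712583+0.526692=6.4887
k=7 load: inc=0.526692, refl=0.526692·1.000000=0.5267; V=5.962028+0.526692+0.526692=7.0154

0 0 source 1.3043
1 4 load 2.6087
2 8 source 3.5728
3 12 load 4.5369
4 16 source 5.2494
5 20 load 5.9620
6 24 source 6.4887
7 28 load 7.0154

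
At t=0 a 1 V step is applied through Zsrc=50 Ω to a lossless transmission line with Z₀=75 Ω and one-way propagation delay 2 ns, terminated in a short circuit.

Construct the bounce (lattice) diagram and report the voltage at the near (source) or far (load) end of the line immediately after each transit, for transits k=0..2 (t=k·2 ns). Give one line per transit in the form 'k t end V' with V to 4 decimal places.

Γ_L=-1.000000, Γ_S=-0.200000; launch V₁=1·75/125=0.600000
k=0 src: V=0.6000
k=1 load: inc=0.600000, refl=0.600000·-1.000000=-0.6000; V=0.000000+0.600000+-0.600000=0.0000
k=2 src: inc=-0.600000, refl=-0.600000·-0.200000=0.1200; V=0.600000+-0.600000+0.120000=0.1200

0 0 source 0.6000
1 2 load 0.0000
2 4 source 0.1200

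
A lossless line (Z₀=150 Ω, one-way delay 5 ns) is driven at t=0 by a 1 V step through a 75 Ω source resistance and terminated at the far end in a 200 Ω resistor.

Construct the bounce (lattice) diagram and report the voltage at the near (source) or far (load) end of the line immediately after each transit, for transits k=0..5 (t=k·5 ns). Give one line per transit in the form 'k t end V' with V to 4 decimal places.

0 0 source 0.6667
1 5 load 0.7619
2 10 source 0.7302
3 15 load 0.7256
4 20 source 0.7271
5 25 load 0.7274

Γ_L=0.142857, Γ_S=-0.333333; launch V₁=1·150/225=0.666667
k=0 src: V=0.6667
k=1 load: inc=0.666667, refl=0.666667·0.142857=0.0952; V=0.000000+0.666667+0.095238=0.7619
k=2 src: inc=0.095238, refl=0.095238·-0.333333=-0.0317; V=0.666667+0.095238+-0.031746=0.7302
k=3 load: inc=-0.031746, refl=-0.031746·0.142857=-0.0045; V=0.761905+-0.031746+-0.004535=0.7256
k=4 src: inc=-0.004535, refl=-0.004535·-0.333333=0.0015; V=0.730159+-0.004535+0.001512=0.7271
k=5 load: inc=0.001512, refl=0.001512·0.142857=0.0002; V=0.725624+0.001512+0.000216=0.7274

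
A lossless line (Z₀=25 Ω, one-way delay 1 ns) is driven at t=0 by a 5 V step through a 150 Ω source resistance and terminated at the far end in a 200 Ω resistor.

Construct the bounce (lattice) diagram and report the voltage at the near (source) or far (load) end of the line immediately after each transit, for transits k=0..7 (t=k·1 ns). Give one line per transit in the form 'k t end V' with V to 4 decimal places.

Γ_L=0.777778, Γ_S=0.714286; launch V₁=5·25/175=0.714286
k=0 src: V=0.7143
k=1 load: inc=0.714286, refl=0.714286·0.777778=0.5556; V=0.000000+0.714286+0.555556=1.2698
k=2 src: inc=0.555556, refl=0.555556·0.714286=0.3968; V=0.714286+0.555556+0.396825=1.6667
k=3 load: inc=0.396825, refl=0.396825·0.777778=0.3086; V=1.269841+0.396825+0.308642=1.9753
k=4 src: inc=0.308642, refl=0.308642·0.714286=0.2205; V=1.666667+0.308642+0.220459=2.1958
k=5 load: inc=0.220459, refl=0.220459·0.777778=0.1715; V=1.975309+0.220459+0.171468=2.3672
k=6 src: inc=0.171468, refl=0.171468·0.714286=0.1225; V=2.195767+0.171468+0.122477=2.4897
k=7 load: inc=0.122477, refl=0.122477·0.777778=0.0953; V=2.367235+0.122477+0.095260=2.5850

0 0 source 0.7143
1 1 load 1.2698
2 2 source 1.6667
3 3 load 1.9753
4 4 source 2.1958
5 5 load 2.3672
6 6 source 2.4897
7 7 load 2.5850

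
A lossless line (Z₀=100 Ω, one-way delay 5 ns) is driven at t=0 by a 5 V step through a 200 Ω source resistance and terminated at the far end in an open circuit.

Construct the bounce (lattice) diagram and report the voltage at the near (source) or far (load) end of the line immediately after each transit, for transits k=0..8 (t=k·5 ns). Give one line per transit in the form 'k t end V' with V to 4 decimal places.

Γ_L=1.000000, Γ_S=0.333333; launch V₁=5·100/300=1.666667
k=0 src: V=1.6667
k=1 load: inc=1.666667, refl=1.666667·1.000000=1.6667; V=0.000000+1.666667+1.666667=3.3333
k=2 src: inc=1.666667, refl=1.666667·0.333333=0.5556; V=1.666667+1.666667+0.555556=3.8889
k=3 load: inc=0.555556, refl=0.555556·1.000000=0.5556; V=3.333333+0.555556+0.555556=4.4444
k=4 src: inc=0.555556, refl=0.555556·0.333333=0.1852; V=3.888889+0.555556+0.185185=4.6296
k=5 load: inc=0.185185, refl=0.185185·1.000000=0.1852; V=4.444444+0.185185+0.185185=4.8148
k=6 src: inc=0.185185, refl=0.185185·0.333333=0.0617; V=4.629630+0.185185+0.061728=4.8765
k=7 load: inc=0.061728, refl=0.061728·1.000000=0.0617; V=4.814815+0.061728+0.061728=4.9383
k=8 src: inc=0.061728, refl=0.061728·0.333333=0.0206; V=4.876543+0.061728+0.020576=4.9588

0 0 source 1.6667
1 5 load 3.3333
2 10 source 3.8889
3 15 load 4.4444
4 20 source 4.6296
5 25 load 4.8148
6 30 source 4.8765
7 35 load 4.9383
8 40 source 4.9588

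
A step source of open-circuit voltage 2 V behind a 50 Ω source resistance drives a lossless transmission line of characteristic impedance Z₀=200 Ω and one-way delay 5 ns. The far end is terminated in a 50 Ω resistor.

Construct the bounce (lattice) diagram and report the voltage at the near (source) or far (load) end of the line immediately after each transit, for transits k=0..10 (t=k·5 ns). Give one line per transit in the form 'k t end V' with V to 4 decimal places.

0 0 source 1.6000
1 5 load 0.6400
2 10 source 1.2160
3 15 load 0.8704
4 20 source 1.0778
5 25 load 0.9533
6 30 source 1.0280
7 35 load 0.9832
8 40 source 1.0101
9 45 load 0.9940
10 50 source 1.0036

Γ_L=-0.600000, Γ_S=-0.600000; launch V₁=2·200/250=1.600000
k=0 src: V=1.6000
k=1 load: inc=1.600000, refl=1.600000·-0.600000=-0.9600; V=0.000000+1.600000+-0.960000=0.6400
k=2 src: inc=-0.960000, refl=-0.960000·-0.600000=0.5760; V=1.600000+-0.960000+0.576000=1.2160
k=3 load: inc=0.576000, refl=0.576000·-0.600000=-0.3456; V=0.640000+0.576000+-0.345600=0.8704
k=4 src: inc=-0.345600, refl=-0.345600·-0.600000=0.2074; V=1.216000+-0.345600+0.207360=1.0778
k=5 load: inc=0.207360, refl=0.207360·-0.600000=-0.1244; V=0.870400+0.207360+-0.124416=0.9533
k=6 src: inc=-0.124416, refl=-0.124416·-0.600000=0.0746; V=1.077760+-0.124416+0.074650=1.0280
k=7 load: inc=0.074650, refl=0.074650·-0.600000=-0.0448; V=0.953344+0.074650+-0.044790=0.9832
k=8 src: inc=-0.044790, refl=-0.044790·-0.600000=0.0269; V=1.027994+-0.044790+0.026874=1.0101
k=9 load: inc=0.026874, refl=0.026874·-0.600000=-0.0161; V=0.983204+0.026874+-0.016124=0.9940
k=10 src: inc=-0.016124, refl=-0.016124·-0.600000=0.0097; V=1.010078+-0.016124+0.009675=1.0036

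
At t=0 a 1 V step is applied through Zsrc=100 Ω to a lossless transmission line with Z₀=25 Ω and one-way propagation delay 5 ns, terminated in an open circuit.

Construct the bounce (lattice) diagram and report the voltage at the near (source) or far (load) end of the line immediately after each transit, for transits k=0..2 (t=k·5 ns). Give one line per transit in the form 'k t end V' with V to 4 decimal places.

0 0 source 0.2000
1 5 load 0.4000
2 10 source 0.5200

Γ_L=1.000000, Γ_S=0.600000; launch V₁=1·25/125=0.200000
k=0 src: V=0.2000
k=1 load: inc=0.200000, refl=0.200000·1.000000=0.2000; V=0.000000+0.200000+0.200000=0.4000
k=2 src: inc=0.200000, refl=0.200000·0.600000=0.1200; V=0.200000+0.200000+0.120000=0.5200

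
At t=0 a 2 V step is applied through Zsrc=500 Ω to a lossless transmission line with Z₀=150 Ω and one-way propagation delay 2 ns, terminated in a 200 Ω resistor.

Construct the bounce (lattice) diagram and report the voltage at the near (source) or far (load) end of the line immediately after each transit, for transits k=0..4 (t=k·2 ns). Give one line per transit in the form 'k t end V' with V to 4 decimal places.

Γ_L=0.142857, Γ_S=0.538462; launch V₁=2·150/650=0.461538
k=0 src: V=0.4615
k=1 load: inc=0.461538, refl=0.461538·0.142857=0.0659; V=0.000000+0.461538+0.065934=0.5275
k=2 src: inc=0.065934, refl=0.065934·0.538462=0.0355; V=0.461538+0.065934+0.035503=0.5630
k=3 load: inc=0.035503, refl=0.035503·0.142857=0.0051; V=0.527473+0.035503+0.005072=0.5680
k=4 src: inc=0.005072, refl=0.005072·0.538462=0.0027; V=0.562975+0.005072+0.002731=0.5708

0 0 source 0.4615
1 2 load 0.5275
2 4 source 0.5630
3 6 load 0.5680
4 8 source 0.5708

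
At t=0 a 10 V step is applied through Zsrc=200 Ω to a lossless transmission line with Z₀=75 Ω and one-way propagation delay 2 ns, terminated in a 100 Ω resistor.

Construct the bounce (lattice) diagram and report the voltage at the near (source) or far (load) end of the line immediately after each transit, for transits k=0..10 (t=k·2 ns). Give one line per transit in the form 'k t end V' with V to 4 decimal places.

Γ_L=0.142857, Γ_S=0.454545; launch V₁=10·75/275=2.727273
k=0 src: V=2.7273
k=1 load: inc=2.727273, refl=2.727273·0.142857=0.3896; V=0.000000+2.727273+0.389610=3.1169
k=2 src: inc=0.389610, refl=0.389610·0.454545=0.1771; V=2.727273+0.389610+0.177096=3.2940
k=3 load: inc=0.177096, refl=0.177096·0.142857=0.0253; V=3.116883+0.177096+0.025299=3.3193
k=4 src: inc=0.025299, refl=0.025299·0.454545=0.0115; V=3.293979+0.025299+0.011500=3.3308
k=5 load: inc=0.011500, refl=0.011500·0.142857=0.0016; V=3.319278+0.011500+0.001643=3.3324
k=6 src: inc=0.001643, refl=0.001643·0.454545=0.0007; V=3.330778+0.001643+0.000747=3.3332
k=7 load: inc=0.000747, refl=0.000747·0.142857=0.0001; V=3.332421+0.000747+0.000107=3.3333
k=8 src: inc=0.000107, refl=0.000107·0.454545=0.0000; V=3.333167+0.000107+0.000048=3.3333
k=9 load: inc=0.000048, refl=0.000048·0.142857=0.0000; V=3.333274+0.000048+0.000007=3.3333
k=10 src: inc=0.000007, refl=0.000007·0.454545=0.0000; V=3.333323+0.000007+0.000003=3.3333

0 0 source 2.7273
1 2 load 3.1169
2 4 source 3.2940
3 6 load 3.3193
4 8 source 3.3308
5 10 load 3.3324
6 12 source 3.3332
7 14 load 3.3333
8 16 source 3.3333
9 18 load 3.3333
10 20 source 3.3333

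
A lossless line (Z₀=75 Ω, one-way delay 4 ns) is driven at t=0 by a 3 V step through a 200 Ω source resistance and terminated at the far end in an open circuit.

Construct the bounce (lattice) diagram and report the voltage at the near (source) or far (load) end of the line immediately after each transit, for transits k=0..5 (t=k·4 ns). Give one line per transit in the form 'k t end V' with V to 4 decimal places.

0 0 source 0.8182
1 4 load 1.6364
2 8 source 2.0083
3 12 load 2.3802
4 16 source 2.5492
5 20 load 2.7183

Γ_L=1.000000, Γ_S=0.454545; launch V₁=3·75/275=0.818182
k=0 src: V=0.8182
k=1 load: inc=0.818182, refl=0.818182·1.000000=0.8182; V=0.000000+0.818182+0.818182=1.6364
k=2 src: inc=0.818182, refl=0.818182·0.454545=0.3719; V=0.818182+0.818182+0.371901=2.0083
k=3 load: inc=0.371901, refl=0.371901·1.000000=0.3719; V=1.636364+0.371901+0.371901=2.3802
k=4 src: inc=0.371901, refl=0.371901·0.454545=0.1690; V=2.008264+0.371901+0.169046=2.5492
k=5 load: inc=0.169046, refl=0.169046·1.000000=0.1690; V=2.380165+0.169046+0.169046=2.7183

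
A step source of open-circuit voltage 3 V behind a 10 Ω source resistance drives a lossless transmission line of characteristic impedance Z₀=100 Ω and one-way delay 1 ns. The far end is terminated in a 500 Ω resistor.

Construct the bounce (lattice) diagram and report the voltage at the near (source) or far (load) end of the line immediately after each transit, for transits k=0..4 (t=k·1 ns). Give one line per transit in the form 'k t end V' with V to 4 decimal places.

0 0 source 2.7273
1 1 load 4.5455
2 2 source 3.0579
3 3 load 2.0661
4 4 source 2.8775

Γ_L=0.666667, Γ_S=-0.818182; launch V₁=3·100/110=2.727273
k=0 src: V=2.7273
k=1 load: inc=2.727273, refl=2.727273·0.666667=1.8182; V=0.000000+2.727273+1.818182=4.5455
k=2 src: inc=1.818182, refl=1.818182·-0.818182=-1.4876; V=2.727273+1.818182+-1.487603=3.0579
k=3 load: inc=-1.487603, refl=-1.487603·0.666667=-0.9917; V=4.545455+-1.487603+-0.991736=2.0661
k=4 src: inc=-0.991736, refl=-0.991736·-0.818182=0.8114; V=3.057851+-0.991736+0.811420=2.8775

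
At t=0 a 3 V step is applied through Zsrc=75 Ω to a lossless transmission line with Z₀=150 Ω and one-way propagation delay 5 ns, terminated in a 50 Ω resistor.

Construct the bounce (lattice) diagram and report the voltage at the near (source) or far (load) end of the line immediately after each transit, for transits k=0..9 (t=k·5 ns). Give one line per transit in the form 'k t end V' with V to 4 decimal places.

0 0 source 2.0000
1 5 load 1.0000
2 10 source 1.3333
3 15 load 1.1667
4 20 source 1.2222
5 25 load 1.1944
6 30 source 1.2037
7 35 load 1.1991
8 40 source 1.2006
9 45 load 1.1998

Γ_L=-0.500000, Γ_S=-0.333333; launch V₁=3·150/225=2.000000
k=0 src: V=2.0000
k=1 load: inc=2.000000, refl=2.000000·-0.500000=-1.0000; V=0.000000+2.000000+-1.000000=1.0000
k=2 src: inc=-1.000000, refl=-1.000000·-0.333333=0.3333; V=2.000000+-1.000000+0.333333=1.3333
k=3 load: inc=0.333333, refl=0.333333·-0.500000=-0.1667; V=1.000000+0.333333+-0.166667=1.1667
k=4 src: inc=-0.166667, refl=-0.166667·-0.333333=0.0556; V=1.333333+-0.166667+0.055556=1.2222
k=5 load: inc=0.055556, refl=0.055556·-0.500000=-0.0278; V=1.166667+0.055556+-0.027778=1.1944
k=6 src: inc=-0.027778, refl=-0.027778·-0.333333=0.0093; V=1.222222+-0.027778+0.009259=1.2037
k=7 load: inc=0.009259, refl=0.009259·-0.500000=-0.0046; V=1.194444+0.009259+-0.004630=1.1991
k=8 src: inc=-0.004630, refl=-0.004630·-0.333333=0.0015; V=1.203704+-0.004630+0.001543=1.2006
k=9 load: inc=0.001543, refl=0.001543·-0.500000=-0.0008; V=1.199074+0.001543+-0.000772=1.1998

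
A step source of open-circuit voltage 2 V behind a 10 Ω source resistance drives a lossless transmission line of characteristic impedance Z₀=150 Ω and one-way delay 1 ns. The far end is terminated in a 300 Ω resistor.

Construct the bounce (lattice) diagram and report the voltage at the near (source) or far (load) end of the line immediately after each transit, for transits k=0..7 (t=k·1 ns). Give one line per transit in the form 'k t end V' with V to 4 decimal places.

Γ_L=0.333333, Γ_S=-0.875000; launch V₁=2·150/160=1.875000
k=0 src: V=1.8750
k=1 load: inc=1.875000, refl=1.875000·0.333333=0.6250; V=0.000000+1.875000+0.625000=2.5000
k=2 src: inc=0.625000, refl=0.625000·-0.875000=-0.5469; V=1.875000+0.625000+-0.546875=1.9531
k=3 load: inc=-0.546875, refl=-0.546875·0.333333=-0.1823; V=2.500000+-0.546875+-0.182292=1.7708
k=4 src: inc=-0.182292, refl=-0.182292·-0.875000=0.1595; V=1.953125+-0.182292+0.159505=1.9303
k=5 load: inc=0.159505, refl=0.159505·0.333333=0.0532; V=1.770833+0.159505+0.053168=1.9835
k=6 src: inc=0.053168, refl=0.053168·-0.875000=-0.0465; V=1.930339+0.053168+-0.046522=1.9370
k=7 load: inc=-0.046522, refl=-0.046522·0.333333=-0.0155; V=1.983507+-0.046522+-0.015507=1.9215

0 0 source 1.8750
1 1 load 2.5000
2 2 source 1.9531
3 3 load 1.7708
4 4 source 1.9303
5 5 load 1.9835
6 6 source 1.9370
7 7 load 1.9215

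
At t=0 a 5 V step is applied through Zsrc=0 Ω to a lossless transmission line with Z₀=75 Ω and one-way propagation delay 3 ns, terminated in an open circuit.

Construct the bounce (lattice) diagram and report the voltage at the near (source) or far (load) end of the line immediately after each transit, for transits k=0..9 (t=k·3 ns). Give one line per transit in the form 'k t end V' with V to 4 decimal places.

0 0 source 5.0000
1 3 load 10.0000
2 6 source 5.0000
3 9 load 0.0000
4 12 source 5.0000
5 15 load 10.0000
6 18 source 5.0000
7 21 load 0.0000
8 24 source 5.0000
9 27 load 10.0000

Γ_L=1.000000, Γ_S=-1.000000; launch V₁=5·75/75=5.000000
k=0 src: V=5.0000
k=1 load: inc=5.000000, refl=5.000000·1.000000=5.0000; V=0.000000+5.000000+5.000000=10.0000
k=2 src: inc=5.000000, refl=5.000000·-1.000000=-5.0000; V=5.000000+5.000000+-5.000000=5.0000
k=3 load: inc=-5.000000, refl=-5.000000·1.000000=-5.0000; V=10.000000+-5.000000+-5.000000=0.0000
k=4 src: inc=-5.000000, refl=-5.000000·-1.000000=5.0000; V=5.000000+-5.000000+5.000000=5.0000
k=5 load: inc=5.000000, refl=5.000000·1.000000=5.0000; V=0.000000+5.000000+5.000000=10.0000
k=6 src: inc=5.000000, refl=5.000000·-1.000000=-5.0000; V=5.000000+5.000000+-5.000000=5.0000
k=7 load: inc=-5.000000, refl=-5.000000·1.000000=-5.0000; V=10.000000+-5.000000+-5.000000=0.0000
k=8 src: inc=-5.000000, refl=-5.000000·-1.000000=5.0000; V=5.000000+-5.000000+5.000000=5.0000
k=9 load: inc=5.000000, refl=5.000000·1.000000=5.0000; V=0.000000+5.000000+5.000000=10.0000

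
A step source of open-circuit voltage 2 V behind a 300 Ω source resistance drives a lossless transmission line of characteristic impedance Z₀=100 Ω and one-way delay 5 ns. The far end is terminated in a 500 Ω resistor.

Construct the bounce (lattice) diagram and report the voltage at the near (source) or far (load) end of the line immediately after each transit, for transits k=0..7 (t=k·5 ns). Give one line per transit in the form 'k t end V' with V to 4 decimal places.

0 0 source 0.5000
1 5 load 0.8333
2 10 source 1.0000
3 15 load 1.1111
4 20 source 1.1667
5 25 load 1.2037
6 30 source 1.2222
7 35 load 1.2346

Γ_L=0.666667, Γ_S=0.500000; launch V₁=2·100/400=0.500000
k=0 src: V=0.5000
k=1 load: inc=0.500000, refl=0.500000·0.666667=0.3333; V=0.000000+0.500000+0.333333=0.8333
k=2 src: inc=0.333333, refl=0.333333·0.500000=0.1667; V=0.500000+0.333333+0.166667=1.0000
k=3 load: inc=0.166667, refl=0.166667·0.666667=0.1111; V=0.833333+0.166667+0.111111=1.1111
k=4 src: inc=0.111111, refl=0.111111·0.500000=0.0556; V=1.000000+0.111111+0.055556=1.1667
k=5 load: inc=0.055556, refl=0.055556·0.666667=0.0370; V=1.111111+0.055556+0.037037=1.2037
k=6 src: inc=0.037037, refl=0.037037·0.500000=0.0185; V=1.166667+0.037037+0.018519=1.2222
k=7 load: inc=0.018519, refl=0.018519·0.666667=0.0123; V=1.203704+0.018519+0.012346=1.2346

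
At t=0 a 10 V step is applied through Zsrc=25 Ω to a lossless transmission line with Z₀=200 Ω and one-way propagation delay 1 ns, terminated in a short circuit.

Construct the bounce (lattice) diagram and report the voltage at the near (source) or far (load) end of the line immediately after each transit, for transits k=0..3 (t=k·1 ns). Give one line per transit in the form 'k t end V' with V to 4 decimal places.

Γ_L=-1.000000, Γ_S=-0.777778; launch V₁=10·200/225=8.888889
k=0 src: V=8.8889
k=1 load: inc=8.888889, refl=8.888889·-1.000000=-8.8889; V=0.000000+8.888889+-8.888889=0.0000
k=2 src: inc=-8.888889, refl=-8.888889·-0.777778=6.9136; V=8.888889+-8.888889+6.913580=6.9136
k=3 load: inc=6.913580, refl=6.913580·-1.000000=-6.9136; V=0.000000+6.913580+-6.913580=0.0000

0 0 source 8.8889
1 1 load 0.0000
2 2 source 6.9136
3 3 load 0.0000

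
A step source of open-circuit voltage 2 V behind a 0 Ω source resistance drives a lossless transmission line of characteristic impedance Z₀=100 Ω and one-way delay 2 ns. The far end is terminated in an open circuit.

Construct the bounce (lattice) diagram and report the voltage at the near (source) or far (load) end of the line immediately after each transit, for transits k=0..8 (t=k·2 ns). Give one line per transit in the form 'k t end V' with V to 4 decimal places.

0 0 source 2.0000
1 2 load 4.0000
2 4 source 2.0000
3 6 load 0.0000
4 8 source 2.0000
5 10 load 4.0000
6 12 source 2.0000
7 14 load 0.0000
8 16 source 2.0000

Γ_L=1.000000, Γ_S=-1.000000; launch V₁=2·100/100=2.000000
k=0 src: V=2.0000
k=1 load: inc=2.000000, refl=2.000000·1.000000=2.0000; V=0.000000+2.000000+2.000000=4.0000
k=2 src: inc=2.000000, refl=2.000000·-1.000000=-2.0000; V=2.000000+2.000000+-2.000000=2.0000
k=3 load: inc=-2.000000, refl=-2.000000·1.000000=-2.0000; V=4.000000+-2.000000+-2.000000=0.0000
k=4 src: inc=-2.000000, refl=-2.000000·-1.000000=2.0000; V=2.000000+-2.000000+2.000000=2.0000
k=5 load: inc=2.000000, refl=2.000000·1.000000=2.0000; V=0.000000+2.000000+2.000000=4.0000
k=6 src: inc=2.000000, refl=2.000000·-1.000000=-2.0000; V=2.000000+2.000000+-2.000000=2.0000
k=7 load: inc=-2.000000, refl=-2.000000·1.000000=-2.0000; V=4.000000+-2.000000+-2.000000=0.0000
k=8 src: inc=-2.000000, refl=-2.000000·-1.000000=2.0000; V=2.000000+-2.000000+2.000000=2.0000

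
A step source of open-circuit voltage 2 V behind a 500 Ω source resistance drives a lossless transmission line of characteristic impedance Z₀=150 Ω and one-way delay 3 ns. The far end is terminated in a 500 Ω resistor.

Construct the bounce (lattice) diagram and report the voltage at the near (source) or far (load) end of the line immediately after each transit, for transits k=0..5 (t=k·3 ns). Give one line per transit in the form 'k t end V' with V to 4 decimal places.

0 0 source 0.4615
1 3 load 0.7101
2 6 source 0.8439
3 9 load 0.9159
4 12 source 0.9547
5 15 load 0.9756

Γ_L=0.538462, Γ_S=0.538462; launch V₁=2·150/650=0.461538
k=0 src: V=0.4615
k=1 load: inc=0.461538, refl=0.461538·0.538462=0.2485; V=0.000000+0.461538+0.248521=0.7101
k=2 src: inc=0.248521, refl=0.248521·0.538462=0.1338; V=0.461538+0.248521+0.133819=0.8439
k=3 load: inc=0.133819, refl=0.133819·0.538462=0.0721; V=0.710059+0.133819+0.072056=0.9159
k=4 src: inc=0.072056, refl=0.072056·0.538462=0.0388; V=0.843878+0.072056+0.038800=0.9547
k=5 load: inc=0.038800, refl=0.038800·0.538462=0.0209; V=0.915934+0.038800+0.020892=0.9756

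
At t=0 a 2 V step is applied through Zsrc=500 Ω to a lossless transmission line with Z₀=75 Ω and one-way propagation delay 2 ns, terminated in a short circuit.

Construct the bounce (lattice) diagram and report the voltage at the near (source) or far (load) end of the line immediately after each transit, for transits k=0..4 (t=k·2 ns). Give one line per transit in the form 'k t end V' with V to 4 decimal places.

Γ_L=-1.000000, Γ_S=0.739130; launch V₁=2·75/575=0.260870
k=0 src: V=0.2609
k=1 load: inc=0.260870, refl=0.260870·-1.000000=-0.2609; V=0.000000+0.260870+-0.260870=0.0000
k=2 src: inc=-0.260870, refl=-0.260870·0.739130=-0.1928; V=0.260870+-0.260870+-0.192817=-0.1928
k=3 load: inc=-0.192817, refl=-0.192817·-1.000000=0.1928; V=0.000000+-0.192817+0.192817=0.0000
k=4 src: inc=0.192817, refl=0.192817·0.739130=0.1425; V=-0.192817+0.192817+0.142517=0.1425

0 0 source 0.2609
1 2 load 0.0000
2 4 source -0.1928
3 6 load 0.0000
4 8 source 0.1425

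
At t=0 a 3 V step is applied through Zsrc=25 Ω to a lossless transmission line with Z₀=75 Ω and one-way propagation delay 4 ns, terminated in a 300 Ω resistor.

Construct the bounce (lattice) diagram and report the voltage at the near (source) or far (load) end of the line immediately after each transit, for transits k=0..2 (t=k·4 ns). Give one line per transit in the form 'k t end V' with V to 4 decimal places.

Γ_L=0.600000, Γ_S=-0.500000; launch V₁=3·75/100=2.250000
k=0 src: V=2.2500
k=1 load: inc=2.250000, refl=2.250000·0.600000=1.3500; V=0.000000+2.250000+1.350000=3.6000
k=2 src: inc=1.350000, refl=1.350000·-0.500000=-0.6750; V=2.250000+1.350000+-0.675000=2.9250

0 0 source 2.2500
1 4 load 3.6000
2 8 source 2.9250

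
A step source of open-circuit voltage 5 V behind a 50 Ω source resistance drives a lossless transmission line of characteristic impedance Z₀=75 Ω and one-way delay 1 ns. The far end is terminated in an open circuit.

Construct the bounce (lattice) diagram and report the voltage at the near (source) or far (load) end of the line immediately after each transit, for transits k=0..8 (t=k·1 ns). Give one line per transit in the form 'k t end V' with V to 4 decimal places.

0 0 source 3.0000
1 1 load 6.0000
2 2 source 5.4000
3 3 load 4.8000
4 4 source 4.9200
5 5 load 5.0400
6 6 source 5.0160
7 7 load 4.9920
8 8 source 4.9968

Γ_L=1.000000, Γ_S=-0.200000; launch V₁=5·75/125=3.000000
k=0 src: V=3.0000
k=1 load: inc=3.000000, refl=3.000000·1.000000=3.0000; V=0.000000+3.000000+3.000000=6.0000
k=2 src: inc=3.000000, refl=3.000000·-0.200000=-0.6000; V=3.000000+3.000000+-0.600000=5.4000
k=3 load: inc=-0.600000, refl=-0.600000·1.000000=-0.6000; V=6.000000+-0.600000+-0.600000=4.8000
k=4 src: inc=-0.600000, refl=-0.600000·-0.200000=0.1200; V=5.400000+-0.600000+0.120000=4.9200
k=5 load: inc=0.120000, refl=0.120000·1.000000=0.1200; V=4.800000+0.120000+0.120000=5.0400
k=6 src: inc=0.120000, refl=0.120000·-0.200000=-0.0240; V=4.920000+0.120000+-0.024000=5.0160
k=7 load: inc=-0.024000, refl=-0.024000·1.000000=-0.0240; V=5.040000+-0.024000+-0.024000=4.9920
k=8 src: inc=-0.024000, refl=-0.024000·-0.200000=0.0048; V=5.016000+-0.024000+0.004800=4.9968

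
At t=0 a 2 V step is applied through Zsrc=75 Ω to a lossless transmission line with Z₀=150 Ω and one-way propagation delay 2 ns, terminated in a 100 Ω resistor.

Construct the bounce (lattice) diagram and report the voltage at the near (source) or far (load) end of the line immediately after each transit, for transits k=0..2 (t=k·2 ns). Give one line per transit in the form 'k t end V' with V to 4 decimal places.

Γ_L=-0.200000, Γ_S=-0.333333; launch V₁=2·150/225=1.333333
k=0 src: V=1.3333
k=1 load: inc=1.333333, refl=1.333333·-0.200000=-0.2667; V=0.000000+1.333333+-0.266667=1.0667
k=2 src: inc=-0.266667, refl=-0.266667·-0.333333=0.0889; V=1.333333+-0.266667+0.088889=1.1556

0 0 source 1.3333
1 2 load 1.0667
2 4 source 1.1556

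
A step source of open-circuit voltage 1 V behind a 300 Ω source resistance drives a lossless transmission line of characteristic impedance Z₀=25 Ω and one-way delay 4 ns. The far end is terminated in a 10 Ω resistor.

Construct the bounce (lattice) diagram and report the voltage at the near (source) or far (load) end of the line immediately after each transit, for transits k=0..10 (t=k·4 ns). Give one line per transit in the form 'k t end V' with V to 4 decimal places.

Γ_L=-0.428571, Γ_S=0.846154; launch V₁=1·25/325=0.076923
k=0 src: V=0.0769
k=1 load: inc=0.076923, refl=0.076923·-0.428571=-0.0330; V=0.000000+0.076923+-0.032967=0.0440
k=2 src: inc=-0.032967, refl=-0.032967·0.846154=-0.0279; V=0.076923+-0.032967+-0.027895=0.0161
k=3 load: inc=-0.027895, refl=-0.027895·-0.428571=0.0120; V=0.043956+-0.027895+0.011955=0.0280
k=4 src: inc=0.011955, refl=0.011955·0.846154=0.0101; V=0.016061+0.011955+0.010116=0.0381
k=5 load: inc=0.010116, refl=0.010116·-0.428571=-0.0043; V=0.028016+0.010116+-0.004335=0.0338
k=6 src: inc=-0.004335, refl=-0.004335·0.846154=-0.0037; V=0.038132+-0.004335+-0.003668=0.0301
k=7 load: inc=-0.003668, refl=-0.003668·-0.428571=0.0016; V=0.033796+-0.003668+0.001572=0.0317
k=8 src: inc=0.001572, refl=0.001572·0.846154=0.0013; V=0.030128+0.001572+0.001330=0.0330
k=9 load: inc=0.001330, refl=0.001330·-0.428571=-0.0006; V=0.031700+0.001330+-0.000570=0.0325
k=10 src: inc=-0.000570, refl=-0.000570·0.846154=-0.0005; V=0.033030+-0.000570+-0.000482=0.0320

0 0 source 0.0769
1 4 load 0.0440
2 8 source 0.0161
3 12 load 0.0280
4 16 source 0.0381
5 20 load 0.0338
6 24 source 0.0301
7 28 load 0.0317
8 32 source 0.0330
9 36 load 0.0325
10 40 source 0.0320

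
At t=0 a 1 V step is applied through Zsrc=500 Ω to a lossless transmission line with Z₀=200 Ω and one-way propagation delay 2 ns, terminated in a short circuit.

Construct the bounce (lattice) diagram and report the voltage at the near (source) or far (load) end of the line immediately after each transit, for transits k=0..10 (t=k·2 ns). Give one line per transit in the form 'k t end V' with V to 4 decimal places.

0 0 source 0.2857
1 2 load 0.0000
2 4 source -0.1224
3 6 load 0.0000
4 8 source 0.0525
5 10 load 0.0000
6 12 source -0.0225
7 14 load 0.0000
8 16 source 0.0096
9 18 load 0.0000
10 20 source -0.0041

Γ_L=-1.000000, Γ_S=0.428571; launch V₁=1·200/700=0.285714
k=0 src: V=0.2857
k=1 load: inc=0.285714, refl=0.285714·-1.000000=-0.2857; V=0.000000+0.285714+-0.285714=0.0000
k=2 src: inc=-0.285714, refl=-0.285714·0.428571=-0.1224; V=0.285714+-0.285714+-0.122449=-0.1224
k=3 load: inc=-0.122449, refl=-0.122449·-1.000000=0.1224; V=0.000000+-0.122449+0.122449=0.0000
k=4 src: inc=0.122449, refl=0.122449·0.428571=0.0525; V=-0.122449+0.122449+0.052478=0.0525
k=5 load: inc=0.052478, refl=0.052478·-1.000000=-0.0525; V=0.000000+0.052478+-0.052478=0.0000
k=6 src: inc=-0.052478, refl=-0.052478·0.428571=-0.0225; V=0.052478+-0.052478+-0.022491=-0.0225
k=7 load: inc=-0.022491, refl=-0.022491·-1.000000=0.0225; V=0.000000+-0.022491+0.022491=0.0000
k=8 src: inc=0.022491, refl=0.022491·0.428571=0.0096; V=-0.022491+0.022491+0.009639=0.0096
k=9 load: inc=0.009639, refl=0.009639·-1.000000=-0.0096; V=0.000000+0.009639+-0.009639=0.0000
k=10 src: inc=-0.009639, refl=-0.009639·0.428571=-0.0041; V=0.009639+-0.009639+-0.004131=-0.0041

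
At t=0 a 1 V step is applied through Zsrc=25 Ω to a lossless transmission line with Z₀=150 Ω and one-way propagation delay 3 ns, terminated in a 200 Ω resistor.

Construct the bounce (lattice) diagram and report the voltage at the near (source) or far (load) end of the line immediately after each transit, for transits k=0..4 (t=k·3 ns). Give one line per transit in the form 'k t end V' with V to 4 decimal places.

Γ_L=0.142857, Γ_S=-0.714286; launch V₁=1·150/175=0.857143
k=0 src: V=0.8571
k=1 load: inc=0.857143, refl=0.857143·0.142857=0.1224; V=0.000000+0.857143+0.122449=0.9796
k=2 src: inc=0.122449, refl=0.122449·-0.714286=-0.0875; V=0.857143+0.122449+-0.087464=0.8921
k=3 load: inc=-0.087464, refl=-0.087464·0.142857=-0.0125; V=0.979592+-0.087464+-0.012495=0.8796
k=4 src: inc=-0.012495, refl=-0.012495·-0.714286=0.0089; V=0.892128+-0.012495+0.008925=0.8886

0 0 source 0.8571
1 3 load 0.9796
2 6 source 0.8921
3 9 load 0.8796
4 12 source 0.8886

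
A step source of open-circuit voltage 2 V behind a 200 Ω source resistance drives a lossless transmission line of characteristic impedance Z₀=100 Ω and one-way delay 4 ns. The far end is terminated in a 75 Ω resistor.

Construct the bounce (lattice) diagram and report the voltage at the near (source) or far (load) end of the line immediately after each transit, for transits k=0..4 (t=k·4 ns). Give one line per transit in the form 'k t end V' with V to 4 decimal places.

Γ_L=-0.142857, Γ_S=0.333333; launch V₁=2·100/300=0.666667
k=0 src: V=0.6667
k=1 load: inc=0.666667, refl=0.666667·-0.142857=-0.0952; V=0.000000+0.666667+-0.095238=0.5714
k=2 src: inc=-0.095238, refl=-0.095238·0.333333=-0.0317; V=0.666667+-0.095238+-0.031746=0.5397
k=3 load: inc=-0.031746, refl=-0.031746·-0.142857=0.0045; V=0.571429+-0.031746+0.004535=0.5442
k=4 src: inc=0.004535, refl=0.004535·0.333333=0.0015; V=0.539683+0.004535+0.001512=0.5457

0 0 source 0.6667
1 4 load 0.5714
2 8 source 0.5397
3 12 load 0.5442
4 16 source 0.5457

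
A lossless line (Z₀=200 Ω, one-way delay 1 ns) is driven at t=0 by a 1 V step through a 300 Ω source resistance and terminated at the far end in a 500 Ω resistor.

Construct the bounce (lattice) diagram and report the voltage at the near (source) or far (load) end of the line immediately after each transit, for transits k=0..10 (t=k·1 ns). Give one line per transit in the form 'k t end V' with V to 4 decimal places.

Γ_L=0.428571, Γ_S=0.200000; launch V₁=1·200/500=0.400000
k=0 src: V=0.4000
k=1 load: inc=0.400000, refl=0.400000·0.428571=0.1714; V=0.000000+0.400000+0.171429=0.5714
k=2 src: inc=0.171429, refl=0.171429·0.200000=0.0343; V=0.400000+0.171429+0.034286=0.6057
k=3 load: inc=0.034286, refl=0.034286·0.428571=0.0147; V=0.571429+0.034286+0.014694=0.6204
k=4 src: inc=0.014694, refl=0.014694·0.200000=0.0029; V=0.605714+0.014694+0.002939=0.6233
k=5 load: inc=0.002939, refl=0.002939·0.428571=0.0013; V=0.620408+0.002939+0.001259=0.6246
k=6 src: inc=0.001259, refl=0.001259·0.200000=0.0003; V=0.623347+0.001259+0.000252=0.6249
k=7 load: inc=0.000252, refl=0.000252·0.428571=0.0001; V=0.624606+0.000252+0.000108=0.6250
k=8 src: inc=0.000108, refl=0.000108·0.200000=0.0000; V=0.624858+0.000108+0.000022=0.6250
k=9 load: inc=0.000022, refl=0.000022·0.428571=0.0000; V=0.624966+0.000022+0.000009=0.6250
k=10 src: inc=0.000009, refl=0.000009·0.200000=0.0000; V=0.624988+0.000009+0.000002=0.6250

0 0 source 0.4000
1 1 load 0.5714
2 2 source 0.6057
3 3 load 0.6204
4 4 source 0.6233
5 5 load 0.6246
6 6 source 0.6249
7 7 load 0.6250
8 8 source 0.6250
9 9 load 0.6250
10 10 source 0.6250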